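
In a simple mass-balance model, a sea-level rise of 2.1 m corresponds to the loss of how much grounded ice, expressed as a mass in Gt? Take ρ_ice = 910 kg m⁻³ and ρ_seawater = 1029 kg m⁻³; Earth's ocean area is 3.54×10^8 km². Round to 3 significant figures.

Required water volume = Δh × A = 2.1 m × 3.54×10^14 m² = 7.434×10^14 m³.
ρ_w = 1029 kg m⁻³, so the mass of water = 7.434×10^14 m³ × 1029 kg m⁻³ = 7.650×10^17 kg = 7.65×10^5 Gt (and the same mass of ice, by conservation).

≈ 7.65×10^5 Gt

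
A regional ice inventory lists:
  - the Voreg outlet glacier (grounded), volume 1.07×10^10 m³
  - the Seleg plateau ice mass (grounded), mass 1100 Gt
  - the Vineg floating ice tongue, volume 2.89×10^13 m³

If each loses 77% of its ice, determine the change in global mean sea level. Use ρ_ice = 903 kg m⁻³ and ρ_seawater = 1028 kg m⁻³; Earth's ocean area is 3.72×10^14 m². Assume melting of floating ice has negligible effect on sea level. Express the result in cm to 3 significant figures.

≈ 0.223 cm

Voreg: 0.77 × 1.07×10^10 m³ × (903/1028) = 7.237×10^9 m³ of water.
Seleg: 0.77 × 1100 Gt = 8.470×10^14 kg; dividing by ρ_w = 1028 kg m⁻³ gives 8.239×10^11 m³ of water.
The Vineg floating ice tongue is floating and already displaces its own weight of water, so its melt adds essentially nothing to sea level.
Total added water ≈ 8.312×10^11 m³ over 3.72×10^14 m² → Δh = 2.23×10^-3 m = 0.223 cm.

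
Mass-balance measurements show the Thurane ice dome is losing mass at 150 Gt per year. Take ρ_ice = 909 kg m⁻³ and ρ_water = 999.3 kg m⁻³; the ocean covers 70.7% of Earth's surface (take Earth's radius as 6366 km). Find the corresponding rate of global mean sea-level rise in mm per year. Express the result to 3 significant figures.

≈ 0.417 mm/yr

ρ_w = 999.3 kg m⁻³. Annual water volume added = 150 Gt / ρ_w = 1.500×10^14 kg / 999.3 kg m⁻³ = 1.501×10^11 m³.
Δh per year = 1.501×10^11 / 3.60×10^14 = 4.17×10^-4 m = 0.417 mm.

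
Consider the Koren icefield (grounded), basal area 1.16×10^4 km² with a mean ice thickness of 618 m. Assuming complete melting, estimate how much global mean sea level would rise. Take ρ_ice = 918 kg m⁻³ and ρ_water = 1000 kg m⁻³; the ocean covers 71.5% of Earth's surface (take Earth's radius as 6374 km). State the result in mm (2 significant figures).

≈ 18 mm

Koren: ice volume = 1.16×10^4 km² × 618 m = 7169 km³; 7169 × (918/1000) = 6581 km³ of water.
Spread over 3.65×10^14 m² of ocean, Δh = 6.581×10^12 / 3.65×10^14 = 0.0180 m = 18 mm.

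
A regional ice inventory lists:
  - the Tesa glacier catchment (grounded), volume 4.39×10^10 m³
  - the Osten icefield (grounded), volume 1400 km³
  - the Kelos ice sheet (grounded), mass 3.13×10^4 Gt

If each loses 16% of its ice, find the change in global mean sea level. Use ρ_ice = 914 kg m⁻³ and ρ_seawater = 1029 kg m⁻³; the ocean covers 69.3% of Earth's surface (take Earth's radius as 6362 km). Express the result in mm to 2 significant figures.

Tesa: 0.16 × 4.39×10^10 m³ × (914/1029) = 6.239×10^9 m³ of water.
Osten: 0.16 × 1400 km³ × (914/1029) = 199.0 km³ of water.
Kelos: 0.16 × 3.13×10^4 Gt = 5.008×10^15 kg; dividing by ρ_w = 1029 kg m⁻³ gives 4.867×10^12 m³ of water.
Total added water ≈ 5.072×10^12 m³ over 3.52×10^14 m² → Δh = 0.0144 m = 14 mm.

≈ 14 mm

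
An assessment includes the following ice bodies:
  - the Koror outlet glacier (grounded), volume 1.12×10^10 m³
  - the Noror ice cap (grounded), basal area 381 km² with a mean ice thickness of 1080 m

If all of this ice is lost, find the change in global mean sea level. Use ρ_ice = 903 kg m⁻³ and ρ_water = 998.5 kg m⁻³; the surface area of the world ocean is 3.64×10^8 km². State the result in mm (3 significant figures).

≈ 1.05 mm

Koror: 1.12×10^10 m³ × (903/998.5) = 1.013×10^10 m³ of water.
Noror: ice volume = 381 km² × 1080 m = 411.5 km³; 411.5 × (903/998.5) = 372.1 km³ of water.
Total added water ≈ 3.823×10^11 m³ over 3.64×10^14 m² → Δh = 1.05×10^-3 m = 1.05 mm.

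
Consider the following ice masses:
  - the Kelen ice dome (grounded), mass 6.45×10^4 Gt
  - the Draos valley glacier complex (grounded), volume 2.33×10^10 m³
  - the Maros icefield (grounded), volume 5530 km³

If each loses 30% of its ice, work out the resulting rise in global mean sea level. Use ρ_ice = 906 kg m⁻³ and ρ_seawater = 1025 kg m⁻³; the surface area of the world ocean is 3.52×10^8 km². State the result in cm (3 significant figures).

≈ 5.78 cm

Kelen: 0.3 × 6.45×10^4 Gt = 1.935×10^16 kg; dividing by ρ_w = 1025 kg m⁻³ gives 1.888×10^13 m³ of water.
Draos: 0.3 × 2.33×10^10 m³ × (906/1025) = 6.178×10^9 m³ of water.
Maros: 0.3 × 5530 km³ × (906/1025) = 1466 km³ of water.
Total added water ≈ 2.035×10^13 m³ over 3.52×10^14 m² → Δh = 0.0578 m = 5.78 cm.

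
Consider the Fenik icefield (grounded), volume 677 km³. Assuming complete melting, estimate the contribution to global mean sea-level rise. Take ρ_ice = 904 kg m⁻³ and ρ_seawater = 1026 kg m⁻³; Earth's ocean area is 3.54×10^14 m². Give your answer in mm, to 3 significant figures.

Fenik: 677 km³ × (904/1026) = 596.5 km³ of water.
Spread over 3.54×10^14 m² of ocean, Δh = 5.965×10^11 / 3.54×10^14 = 1.69×10^-3 m = 1.69 mm.

≈ 1.69 mm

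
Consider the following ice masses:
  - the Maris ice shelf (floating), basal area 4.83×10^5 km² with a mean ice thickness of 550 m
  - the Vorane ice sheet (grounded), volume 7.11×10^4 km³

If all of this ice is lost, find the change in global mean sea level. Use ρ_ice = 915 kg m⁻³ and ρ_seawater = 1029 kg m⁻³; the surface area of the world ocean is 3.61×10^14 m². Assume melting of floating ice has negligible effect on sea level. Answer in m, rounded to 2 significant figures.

The Maris ice shelf is floating and already displaces its own weight of water, so its melt adds essentially nothing to sea level.
Vorane: 7.11×10^4 km³ × (915/1029) = 6.322×10^4 km³ of water.
Total added water ≈ 6.322×10^13 m³ over 3.61×10^14 m² → Δh = 0.175 m.

≈ 0.18 m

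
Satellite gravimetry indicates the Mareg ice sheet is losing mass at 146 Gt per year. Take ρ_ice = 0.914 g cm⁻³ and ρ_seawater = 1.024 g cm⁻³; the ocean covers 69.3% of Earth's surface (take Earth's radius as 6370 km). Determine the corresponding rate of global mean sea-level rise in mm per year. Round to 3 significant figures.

≈ 0.403 mm/yr

ρ_w = 1.024 g cm⁻³ = 1024 kg m⁻³. Annual water volume added = 146 Gt / ρ_w = 1.460×10^14 kg / 1024 kg m⁻³ = 1.426×10^11 m³.
Δh per year = 1.426×10^11 / 3.53×10^14 = 4.03×10^-4 m = 0.403 mm.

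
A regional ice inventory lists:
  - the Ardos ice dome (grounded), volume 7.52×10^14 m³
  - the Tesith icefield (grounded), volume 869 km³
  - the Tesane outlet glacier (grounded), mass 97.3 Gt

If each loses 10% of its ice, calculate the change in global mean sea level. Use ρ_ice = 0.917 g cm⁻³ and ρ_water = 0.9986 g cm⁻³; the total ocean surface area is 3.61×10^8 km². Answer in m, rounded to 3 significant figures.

≈ 0.192 m

Ardos: 0.1 × 7.52×10^14 m³ × (917/998.6) = 6.906×10^13 m³ of water.
Tesith: 0.1 × 869 km³ × (917/998.6) = 79.80 km³ of water.
Tesane: 0.1 × 97.3 Gt = 9.730×10^12 kg; dividing by ρ_w = 0.9986 g cm⁻³ = 998.6 kg m⁻³ gives 9.744×10^9 m³ of water.
Total added water ≈ 6.914×10^13 m³ over 3.61×10^14 m² → Δh = 0.192 m.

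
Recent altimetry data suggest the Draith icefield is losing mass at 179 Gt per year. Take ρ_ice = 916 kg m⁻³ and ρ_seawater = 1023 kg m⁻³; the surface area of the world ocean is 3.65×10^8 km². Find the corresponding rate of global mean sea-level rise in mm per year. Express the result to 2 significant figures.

ρ_w = 1023 kg m⁻³. Annual water volume added = 179 Gt / ρ_w = 1.790×10^14 kg / 1023 kg m⁻³ = 1.750×10^11 m³.
Δh per year = 1.750×10^11 / 3.65×10^14 = 4.79×10^-4 m = 0.48 mm.

≈ 0.48 mm/yr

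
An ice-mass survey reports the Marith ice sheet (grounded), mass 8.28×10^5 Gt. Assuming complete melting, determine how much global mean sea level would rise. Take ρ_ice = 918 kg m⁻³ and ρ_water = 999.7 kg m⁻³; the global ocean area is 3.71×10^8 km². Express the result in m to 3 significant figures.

≈ 2.23 m

Marith: 8.28×10^5 Gt = 8.280×10^17 kg; dividing by ρ_w = 999.7 kg m⁻³ gives 8.282×10^14 m³ of water.
Spread over 3.71×10^14 m² of ocean, Δh = 8.282×10^14 / 3.71×10^14 = 2.23 m.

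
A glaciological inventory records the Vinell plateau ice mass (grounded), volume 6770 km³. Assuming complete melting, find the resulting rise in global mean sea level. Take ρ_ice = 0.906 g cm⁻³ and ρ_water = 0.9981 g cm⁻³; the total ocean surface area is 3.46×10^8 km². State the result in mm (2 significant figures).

≈ 18 mm

Vinell: 6770 km³ × (906/998.1) = 6145 km³ of water.
Spread over 3.46×10^14 m² of ocean, Δh = 6.145×10^12 / 3.46×10^14 = 0.0178 m = 18 mm.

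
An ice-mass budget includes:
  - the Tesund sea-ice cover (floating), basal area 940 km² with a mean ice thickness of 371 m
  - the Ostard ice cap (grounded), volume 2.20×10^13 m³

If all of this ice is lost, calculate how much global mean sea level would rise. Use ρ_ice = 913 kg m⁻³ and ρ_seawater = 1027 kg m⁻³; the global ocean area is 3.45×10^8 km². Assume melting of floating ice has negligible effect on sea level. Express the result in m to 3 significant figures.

≈ 0.0567 m

The Tesund sea-ice cover is floating and already displaces its own weight of water, so its melt adds essentially nothing to sea level.
Ostard: 2.20×10^13 m³ × (913/1027) = 1.956×10^13 m³ of water.
Total added water ≈ 1.956×10^13 m³ over 3.45×10^14 m² → Δh = 0.0567 m.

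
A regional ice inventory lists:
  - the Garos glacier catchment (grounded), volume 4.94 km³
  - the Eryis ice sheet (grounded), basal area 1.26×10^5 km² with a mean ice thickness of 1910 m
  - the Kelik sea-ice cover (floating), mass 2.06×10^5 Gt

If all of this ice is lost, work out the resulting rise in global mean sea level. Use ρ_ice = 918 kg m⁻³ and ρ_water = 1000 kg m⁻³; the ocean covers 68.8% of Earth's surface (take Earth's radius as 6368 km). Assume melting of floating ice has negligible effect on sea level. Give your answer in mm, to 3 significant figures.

Garos: 4.94 km³ × (918/1000) = 4.535 km³ of water.
Eryis: ice volume = 1.26×10^5 km² × 1910 m = 2.407×10^5 km³; 2.407×10^5 × (918/1000) = 2.209×10^5 km³ of water.
The Kelik sea-ice cover is floating and already displaces its own weight of water, so its melt adds essentially nothing to sea level.
Total added water ≈ 2.209×10^14 m³ over 3.51×10^14 m² → Δh = 0.630 m = 630 mm.

≈ 630 mm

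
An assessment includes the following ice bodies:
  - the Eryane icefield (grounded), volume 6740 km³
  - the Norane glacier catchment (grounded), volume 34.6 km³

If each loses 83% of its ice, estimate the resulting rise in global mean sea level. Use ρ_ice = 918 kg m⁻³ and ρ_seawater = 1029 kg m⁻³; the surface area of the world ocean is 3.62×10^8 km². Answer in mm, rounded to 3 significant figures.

≈ 13.9 mm

Eryane: 0.83 × 6740 km³ × (918/1029) = 4991 km³ of water.
Norane: 0.83 × 34.6 km³ × (918/1029) = 25.62 km³ of water.
Total added water ≈ 5.016×10^12 m³ over 3.62×10^14 m² → Δh = 0.0139 m = 13.9 mm.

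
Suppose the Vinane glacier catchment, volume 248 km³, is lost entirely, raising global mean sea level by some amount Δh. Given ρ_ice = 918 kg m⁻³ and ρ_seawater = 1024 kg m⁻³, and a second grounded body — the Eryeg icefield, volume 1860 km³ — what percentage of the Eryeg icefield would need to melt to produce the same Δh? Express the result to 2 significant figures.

≈ 13 %

Equal sea-level rise means equal mass of meltwater, i.e. equal mass of ice lost.
Ice mass of Vinane: 2.277×10^14 kg; ice mass of Eryeg: 1.707×10^15 kg.
Fraction required = 2.277×10^14 / 1.707×10^15 = 0.133 → 13 %.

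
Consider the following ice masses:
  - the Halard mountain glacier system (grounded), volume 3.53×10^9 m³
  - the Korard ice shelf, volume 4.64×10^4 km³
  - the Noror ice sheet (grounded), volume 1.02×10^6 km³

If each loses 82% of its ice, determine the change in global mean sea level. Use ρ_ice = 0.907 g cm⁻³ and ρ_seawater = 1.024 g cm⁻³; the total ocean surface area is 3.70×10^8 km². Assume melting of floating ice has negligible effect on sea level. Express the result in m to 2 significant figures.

≈ 2.0 m

Halard: 0.82 × 3.53×10^9 m³ × (907/1024) = 2.564×10^9 m³ of water.
The Korard ice shelf is floating and already displaces its own weight of water, so its melt adds essentially nothing to sea level.
Noror: 0.82 × 1.02×10^6 km³ × (907/1024) = 7.408×10^5 km³ of water.
Total added water ≈ 7.408×10^14 m³ over 3.70×10^14 m² → Δh = 2.00 m.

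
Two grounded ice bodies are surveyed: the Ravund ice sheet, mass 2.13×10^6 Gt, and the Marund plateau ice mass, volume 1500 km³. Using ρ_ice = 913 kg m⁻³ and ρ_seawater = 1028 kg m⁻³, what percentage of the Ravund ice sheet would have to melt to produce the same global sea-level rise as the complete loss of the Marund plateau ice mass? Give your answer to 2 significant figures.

Equal sea-level rise means equal mass of meltwater, i.e. equal mass of ice lost.
Ice mass of Marund: 1.369×10^15 kg; ice mass of Ravund: 2.130×10^18 kg.
Fraction required = 1.369×10^15 / 2.130×10^18 = 6.43×10^-4 → 0.064 %.

≈ 0.064 %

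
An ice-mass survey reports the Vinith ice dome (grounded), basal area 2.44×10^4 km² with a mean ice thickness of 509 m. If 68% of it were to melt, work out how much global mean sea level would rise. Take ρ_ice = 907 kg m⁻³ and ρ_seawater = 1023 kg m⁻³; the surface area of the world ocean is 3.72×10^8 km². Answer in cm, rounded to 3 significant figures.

Vinith: ice volume = 2.44×10^4 km² × 509 m = 1.242×10^4 km³; 0.68 × 1.242×10^4 × (907/1023) = 7488 km³ of water.
Spread over 3.72×10^14 m² of ocean, Δh = 7.488×10^12 / 3.72×10^14 = 0.0201 m = 2.01 cm.

≈ 2.01 cm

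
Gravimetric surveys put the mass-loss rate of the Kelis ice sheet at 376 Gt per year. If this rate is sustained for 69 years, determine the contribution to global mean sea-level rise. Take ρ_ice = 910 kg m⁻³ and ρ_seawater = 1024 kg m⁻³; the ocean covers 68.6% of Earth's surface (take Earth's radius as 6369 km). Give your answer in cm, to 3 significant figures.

Total mass lost = 376 Gt/yr × 69 yr = 2.594×10^4 Gt = 2.594×10^16 kg.
ρ_w = 1024 kg m⁻³, so water volume = 2.594×10^16 / 1024 = 2.534×10^13 m³.
Δh = 2.534×10^13 / 3.50×10^14 = 0.0725 m = 7.25 cm.

≈ 7.25 cm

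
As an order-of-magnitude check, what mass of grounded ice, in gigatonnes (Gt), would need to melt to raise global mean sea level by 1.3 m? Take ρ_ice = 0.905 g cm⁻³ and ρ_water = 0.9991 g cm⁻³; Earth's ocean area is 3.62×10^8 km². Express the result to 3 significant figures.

≈ 4.70×10^5 Gt

Required water volume = Δh × A = 1.3 m × 3.62×10^14 m² = 4.706×10^14 m³.
ρ_w = 0.9991 g cm⁻³ = 999.1 kg m⁻³, so the mass of water = 4.706×10^14 m³ × 999.1 kg m⁻³ = 4.702×10^17 kg = 4.70×10^5 Gt (and the same mass of ice, by conservation).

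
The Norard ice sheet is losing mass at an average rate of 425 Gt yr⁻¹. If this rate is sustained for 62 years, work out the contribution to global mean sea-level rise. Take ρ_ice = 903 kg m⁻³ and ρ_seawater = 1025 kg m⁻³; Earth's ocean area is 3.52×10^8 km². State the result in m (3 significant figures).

Total mass lost = 425 Gt/yr × 62 yr = 2.635×10^4 Gt = 2.635×10^16 kg.
ρ_w = 1025 kg m⁻³, so water volume = 2.635×10^16 / 1025 = 2.571×10^13 m³.
Δh = 2.571×10^13 / 3.52×10^14 = 0.0730 m.

≈ 0.0730 m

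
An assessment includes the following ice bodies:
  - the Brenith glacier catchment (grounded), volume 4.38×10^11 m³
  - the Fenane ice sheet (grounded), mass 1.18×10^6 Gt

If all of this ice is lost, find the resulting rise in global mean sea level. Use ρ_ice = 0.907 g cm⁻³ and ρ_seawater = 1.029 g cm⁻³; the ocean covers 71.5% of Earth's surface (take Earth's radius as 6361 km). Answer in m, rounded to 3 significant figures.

Brenith: 4.38×10^11 m³ × (907/1029) = 3.861×10^11 m³ of water.
Fenane: 1.18×10^6 Gt = 1.180×10^18 kg; dividing by ρ_w = 1.029 g cm⁻³ = 1029 kg m⁻³ gives 1.147×10^15 m³ of water.
Total added water ≈ 1.147×10^15 m³ over 3.64×10^14 m² → Δh = 3.16 m.

≈ 3.16 m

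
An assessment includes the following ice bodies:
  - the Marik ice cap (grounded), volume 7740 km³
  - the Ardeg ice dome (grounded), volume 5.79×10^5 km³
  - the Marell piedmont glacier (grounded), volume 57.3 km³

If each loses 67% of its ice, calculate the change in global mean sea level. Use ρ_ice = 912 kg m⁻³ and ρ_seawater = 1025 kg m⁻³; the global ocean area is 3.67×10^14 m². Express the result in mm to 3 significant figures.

Marik: 0.67 × 7740 km³ × (912/1025) = 4614 km³ of water.
Ardeg: 0.67 × 5.79×10^5 km³ × (912/1025) = 3.452×10^5 km³ of water.
Marell: 0.67 × 57.3 km³ × (912/1025) = 34.16 km³ of water.
Total added water ≈ 3.498×10^14 m³ over 3.67×10^14 m² → Δh = 0.953 m = 953 mm.

≈ 953 mm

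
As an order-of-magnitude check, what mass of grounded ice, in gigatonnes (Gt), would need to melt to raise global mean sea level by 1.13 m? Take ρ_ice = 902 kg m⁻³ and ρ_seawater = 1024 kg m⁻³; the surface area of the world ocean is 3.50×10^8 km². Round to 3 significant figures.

≈ 4.05×10^5 Gt

Required water volume = Δh × A = 1.13 m × 3.50×10^14 m² = 3.955×10^14 m³.
ρ_w = 1024 kg m⁻³, so the mass of water = 3.955×10^14 m³ × 1024 kg m⁻³ = 4.050×10^17 kg = 4.05×10^5 Gt (and the same mass of ice, by conservation).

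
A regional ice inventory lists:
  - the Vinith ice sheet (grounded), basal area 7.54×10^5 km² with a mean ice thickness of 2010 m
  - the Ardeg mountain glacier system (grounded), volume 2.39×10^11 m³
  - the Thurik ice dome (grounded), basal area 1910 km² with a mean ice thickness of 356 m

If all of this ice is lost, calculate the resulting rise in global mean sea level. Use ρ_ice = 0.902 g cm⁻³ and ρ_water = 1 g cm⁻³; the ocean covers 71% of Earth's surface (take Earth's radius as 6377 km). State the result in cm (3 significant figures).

Vinith: ice volume = 7.54×10^5 km² × 2010 m = 1.516×10^6 km³; 1.516×10^6 × (902/1000) = 1.367×10^6 km³ of water.
Ardeg: 2.39×10^11 m³ × (902/1000) = 2.156×10^11 m³ of water.
Thurik: ice volume = 1910 km² × 356 m = 680.0 km³; 680.0 × (902/1000) = 613.3 km³ of water.
Total added water ≈ 1.368×10^15 m³ over 3.63×10^14 m² → Δh = 3.77 m = 377 cm.

≈ 377 cm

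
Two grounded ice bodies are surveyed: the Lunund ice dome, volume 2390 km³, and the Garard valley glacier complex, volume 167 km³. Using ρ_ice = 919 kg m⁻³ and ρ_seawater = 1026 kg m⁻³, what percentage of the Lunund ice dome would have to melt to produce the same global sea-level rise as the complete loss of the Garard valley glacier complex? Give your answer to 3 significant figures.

Equal sea-level rise means equal mass of meltwater, i.e. equal mass of ice lost.
Ice mass of Garard: 1.535×10^14 kg; ice mass of Lunund: 2.196×10^15 kg.
Fraction required = 1.535×10^14 / 2.196×10^15 = 0.0699 → 6.99 %.

≈ 6.99 %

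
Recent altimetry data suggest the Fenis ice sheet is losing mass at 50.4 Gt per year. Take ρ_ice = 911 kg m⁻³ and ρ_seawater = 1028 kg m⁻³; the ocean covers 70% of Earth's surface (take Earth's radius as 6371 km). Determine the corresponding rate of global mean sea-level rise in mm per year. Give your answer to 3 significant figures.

ρ_w = 1028 kg m⁻³. Annual water volume added = 50.4 Gt / ρ_w = 5.040×10^13 kg / 1028 kg m⁻³ = 4.903×10^10 m³.
Δh per year = 4.903×10^10 / 3.57×10^14 = 1.37×10^-4 m = 0.137 mm.

≈ 0.137 mm/yr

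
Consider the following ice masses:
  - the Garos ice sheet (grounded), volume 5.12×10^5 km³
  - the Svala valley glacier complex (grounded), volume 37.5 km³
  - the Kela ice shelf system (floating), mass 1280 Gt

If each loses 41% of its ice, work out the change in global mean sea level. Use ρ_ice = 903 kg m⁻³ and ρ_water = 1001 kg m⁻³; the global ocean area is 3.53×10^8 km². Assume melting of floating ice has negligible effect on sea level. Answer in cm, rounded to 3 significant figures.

≈ 53.6 cm

Garos: 0.41 × 5.12×10^5 km³ × (903/1001) = 1.894×10^5 km³ of water.
Svala: 0.41 × 37.5 km³ × (903/1001) = 13.87 km³ of water.
The Kela ice shelf system is floating and already displaces its own weight of water, so its melt adds essentially nothing to sea level.
Total added water ≈ 1.894×10^14 m³ over 3.53×10^14 m² → Δh = 0.536 m = 53.6 cm.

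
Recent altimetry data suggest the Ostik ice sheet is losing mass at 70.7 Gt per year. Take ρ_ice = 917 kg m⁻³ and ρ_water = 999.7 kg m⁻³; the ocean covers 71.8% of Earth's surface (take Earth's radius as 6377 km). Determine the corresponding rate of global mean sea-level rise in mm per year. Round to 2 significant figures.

ρ_w = 999.7 kg m⁻³. Annual water volume added = 70.7 Gt / ρ_w = 7.070×10^13 kg / 999.7 kg m⁻³ = 7.072×10^10 m³.
Δh per year = 7.072×10^10 / 3.67×10^14 = 1.93×10^-4 m = 0.19 mm.

≈ 0.19 mm/yr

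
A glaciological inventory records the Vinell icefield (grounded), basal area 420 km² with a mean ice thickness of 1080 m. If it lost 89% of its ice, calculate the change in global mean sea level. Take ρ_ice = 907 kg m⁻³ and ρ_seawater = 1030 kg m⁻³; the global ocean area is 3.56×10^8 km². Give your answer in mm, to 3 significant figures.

≈ 0.999 mm

Vinell: ice volume = 420 km² × 1080 m = 453.6 km³; 0.89 × 453.6 × (907/1030) = 355.5 km³ of water.
Spread over 3.56×10^14 m² of ocean, Δh = 3.555×10^11 / 3.56×10^14 = 9.99×10^-4 m = 0.999 mm.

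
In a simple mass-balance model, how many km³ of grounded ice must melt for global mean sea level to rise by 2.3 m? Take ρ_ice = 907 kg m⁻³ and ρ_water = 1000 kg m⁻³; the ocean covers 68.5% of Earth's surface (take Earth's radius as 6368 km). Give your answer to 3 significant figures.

≈ 8.85×10^5 km³

Required water volume = Δh × A = 2.3 m × 3.49×10^14 m² = 8.028×10^14 m³ = 8.028×10^5 km³.
Ice volume = water volume × ρ_w/ρ_ice = 8.028×10^5 × 1000/907 = 8.85×10^5 km³.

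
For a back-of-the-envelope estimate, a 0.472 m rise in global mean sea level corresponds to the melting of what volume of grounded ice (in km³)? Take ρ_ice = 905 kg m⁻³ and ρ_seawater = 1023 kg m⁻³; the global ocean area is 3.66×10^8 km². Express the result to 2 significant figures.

≈ 2.0×10^5 km³

Required water volume = Δh × A = 0.472 m × 3.66×10^14 m² = 1.728×10^14 m³ = 1.728×10^5 km³.
Ice volume = water volume × ρ_w/ρ_ice = 1.728×10^5 × 1023/905 = 2.0×10^5 km³.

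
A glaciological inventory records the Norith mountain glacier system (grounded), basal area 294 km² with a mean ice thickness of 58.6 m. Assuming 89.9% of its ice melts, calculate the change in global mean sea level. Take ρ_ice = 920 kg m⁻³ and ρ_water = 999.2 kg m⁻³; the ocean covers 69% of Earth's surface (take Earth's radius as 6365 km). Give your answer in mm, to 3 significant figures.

≈ 0.0406 mm

Norith: ice volume = 294 km² × 58.6 m = 17.23 km³; 0.899 × 17.23 × (920/999.2) = 14.26 km³ of water.
Spread over 3.51×10^14 m² of ocean, Δh = 1.426×10^10 / 3.51×10^14 = 4.06×10^-5 m = 0.0406 mm.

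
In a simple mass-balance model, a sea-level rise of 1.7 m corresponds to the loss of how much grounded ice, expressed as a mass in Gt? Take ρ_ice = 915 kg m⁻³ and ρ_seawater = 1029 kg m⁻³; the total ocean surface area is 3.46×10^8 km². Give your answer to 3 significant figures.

Required water volume = Δh × A = 1.7 m × 3.46×10^14 m² = 5.882×10^14 m³.
ρ_w = 1029 kg m⁻³, so the mass of water = 5.882×10^14 m³ × 1029 kg m⁻³ = 6.053×10^17 kg = 6.05×10^5 Gt (and the same mass of ice, by conservation).

≈ 6.05×10^5 Gt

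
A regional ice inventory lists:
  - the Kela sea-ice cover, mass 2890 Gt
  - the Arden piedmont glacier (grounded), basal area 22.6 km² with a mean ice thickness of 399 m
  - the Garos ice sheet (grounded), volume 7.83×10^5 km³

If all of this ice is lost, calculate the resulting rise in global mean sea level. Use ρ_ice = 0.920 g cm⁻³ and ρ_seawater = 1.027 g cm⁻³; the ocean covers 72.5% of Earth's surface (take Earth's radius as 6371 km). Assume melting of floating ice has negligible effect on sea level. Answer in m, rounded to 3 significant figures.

≈ 1.90 m

The Kela sea-ice cover is floating and already displaces its own weight of water, so its melt adds essentially nothing to sea level.
Arden: ice volume = 22.6 km² × 399 m = 9.017 km³; 9.017 × (920/1027) = 8.078 km³ of water.
Garos: 7.83×10^5 km³ × (920/1027) = 7.014×10^5 km³ of water.
Total added water ≈ 7.014×10^14 m³ over 3.70×10^14 m² → Δh = 1.90 m.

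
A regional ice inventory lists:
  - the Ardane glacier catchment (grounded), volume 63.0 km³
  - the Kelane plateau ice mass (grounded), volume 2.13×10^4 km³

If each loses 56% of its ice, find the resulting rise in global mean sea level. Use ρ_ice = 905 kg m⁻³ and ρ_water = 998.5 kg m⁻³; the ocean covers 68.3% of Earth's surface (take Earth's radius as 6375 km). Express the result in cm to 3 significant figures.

≈ 3.11 cm

Ardane: 0.56 × 63.0 km³ × (905/998.5) = 31.98 km³ of water.
Kelane: 0.56 × 2.13×10^4 km³ × (905/998.5) = 1.081×10^4 km³ of water.
Total added water ≈ 1.084×10^13 m³ over 3.49×10^14 m² → Δh = 0.0311 m = 3.11 cm.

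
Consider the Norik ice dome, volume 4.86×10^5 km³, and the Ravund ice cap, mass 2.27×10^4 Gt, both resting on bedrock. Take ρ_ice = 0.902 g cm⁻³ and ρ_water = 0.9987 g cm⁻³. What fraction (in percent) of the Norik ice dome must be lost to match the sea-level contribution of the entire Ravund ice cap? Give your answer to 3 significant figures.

≈ 5.18 %

Equal sea-level rise means equal mass of meltwater, i.e. equal mass of ice lost.
Ice mass of Ravund: 2.270×10^16 kg; ice mass of Norik: 4.384×10^17 kg.
Fraction required = 2.270×10^16 / 4.384×10^17 = 0.0518 → 5.18 %.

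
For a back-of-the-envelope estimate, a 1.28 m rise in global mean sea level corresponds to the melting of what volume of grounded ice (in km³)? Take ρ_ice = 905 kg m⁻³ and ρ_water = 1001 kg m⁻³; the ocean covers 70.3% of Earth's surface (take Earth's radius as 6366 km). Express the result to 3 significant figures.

≈ 5.07×10^5 km³

Required water volume = Δh × A = 1.28 m × 3.58×10^14 m² = 4.583×10^14 m³ = 4.583×10^5 km³.
Ice volume = water volume × ρ_w/ρ_ice = 4.583×10^5 × 1001/905 = 5.07×10^5 km³.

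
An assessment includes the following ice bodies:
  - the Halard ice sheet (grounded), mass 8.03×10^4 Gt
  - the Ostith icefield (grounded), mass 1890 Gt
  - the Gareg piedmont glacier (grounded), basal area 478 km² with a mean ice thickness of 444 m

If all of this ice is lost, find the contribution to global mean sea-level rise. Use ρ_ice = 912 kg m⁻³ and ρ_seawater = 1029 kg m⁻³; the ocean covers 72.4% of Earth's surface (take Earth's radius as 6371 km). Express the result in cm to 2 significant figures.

Halard: 8.03×10^4 Gt = 8.030×10^16 kg; dividing by ρ_w = 1029 kg m⁻³ gives 7.804×10^13 m³ of water.
Ostith: 1890 Gt = 1.890×10^15 kg; dividing by ρ_w = 1029 kg m⁻³ gives 1.837×10^12 m³ of water.
Gareg: ice volume = 478 km² × 444 m = 212.2 km³; 212.2 × (912/1029) = 188.1 km³ of water.
Total added water ≈ 8.006×10^13 m³ over 3.69×10^14 m² → Δh = 0.217 m = 22 cm.

≈ 22 cm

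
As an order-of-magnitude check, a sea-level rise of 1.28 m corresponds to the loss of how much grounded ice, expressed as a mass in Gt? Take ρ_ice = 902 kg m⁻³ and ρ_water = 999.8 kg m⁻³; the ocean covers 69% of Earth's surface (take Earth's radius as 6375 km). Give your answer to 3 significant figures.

≈ 4.51×10^5 Gt

Required water volume = Δh × A = 1.28 m × 3.52×10^14 m² = 4.511×10^14 m³.
ρ_w = 999.8 kg m⁻³, so the mass of water = 4.511×10^14 m³ × 999.8 kg m⁻³ = 4.510×10^17 kg = 4.51×10^5 Gt (and the same mass of ice, by conservation).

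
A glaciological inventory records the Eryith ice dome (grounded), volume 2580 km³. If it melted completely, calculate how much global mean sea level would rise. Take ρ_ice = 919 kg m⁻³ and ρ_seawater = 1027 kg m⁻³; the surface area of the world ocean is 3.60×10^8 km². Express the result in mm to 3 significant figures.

Eryith: 2580 km³ × (919/1027) = 2309 km³ of water.
Spread over 3.60×10^14 m² of ocean, Δh = 2.309×10^12 / 3.60×10^14 = 6.41×10^-3 m = 6.41 mm.

≈ 6.41 mm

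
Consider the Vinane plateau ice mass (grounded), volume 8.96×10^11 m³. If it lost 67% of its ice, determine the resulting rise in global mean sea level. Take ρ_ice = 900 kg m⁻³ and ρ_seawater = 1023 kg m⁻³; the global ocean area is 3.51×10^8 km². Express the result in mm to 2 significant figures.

Vinane: 0.67 × 8.96×10^11 m³ × (900/1023) = 5.281×10^11 m³ of water.
Spread over 3.51×10^14 m² of ocean, Δh = 5.281×10^11 / 3.51×10^14 = 1.50×10^-3 m = 1.5 mm.

≈ 1.5 mm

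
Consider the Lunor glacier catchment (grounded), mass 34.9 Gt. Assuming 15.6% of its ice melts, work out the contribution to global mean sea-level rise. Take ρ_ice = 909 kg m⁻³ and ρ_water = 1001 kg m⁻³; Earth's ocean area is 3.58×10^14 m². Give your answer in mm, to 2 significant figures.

Lunor: 0.156 × 34.9 Gt = 5.444×10^12 kg; dividing by ρ_w = 1001 kg m⁻³ gives 5.439×10^9 m³ of water.
Spread over 3.58×10^14 m² of ocean, Δh = 5.439×10^9 / 3.58×10^14 = 1.52×10^-5 m = 0.015 mm.

≈ 0.015 mm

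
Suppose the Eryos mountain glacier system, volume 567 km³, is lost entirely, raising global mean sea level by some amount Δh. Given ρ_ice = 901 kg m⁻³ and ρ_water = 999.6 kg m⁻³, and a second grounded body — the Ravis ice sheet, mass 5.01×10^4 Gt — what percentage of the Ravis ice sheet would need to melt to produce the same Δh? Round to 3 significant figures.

Equal sea-level rise means equal mass of meltwater, i.e. equal mass of ice lost.
Ice mass of Eryos: 5.109×10^14 kg; ice mass of Ravis: 5.010×10^16 kg.
Fraction required = 5.109×10^14 / 5.010×10^16 = 0.0102 → 1.02 %.

≈ 1.02 %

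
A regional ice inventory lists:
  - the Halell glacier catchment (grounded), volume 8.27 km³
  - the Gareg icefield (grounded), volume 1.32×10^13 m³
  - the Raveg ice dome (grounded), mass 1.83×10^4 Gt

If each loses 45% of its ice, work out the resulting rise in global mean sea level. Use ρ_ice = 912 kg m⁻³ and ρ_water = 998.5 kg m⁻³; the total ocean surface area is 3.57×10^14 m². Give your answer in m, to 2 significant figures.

Halell: 0.45 × 8.27 km³ × (912/998.5) = 3.399 km³ of water.
Gareg: 0.45 × 1.32×10^13 m³ × (912/998.5) = 5.425×10^12 m³ of water.
Raveg: 0.45 × 1.83×10^4 Gt = 8.235×10^15 kg; dividing by ρ_w = 998.5 kg m⁻³ gives 8.247×10^12 m³ of water.
Total added water ≈ 1.368×10^13 m³ over 3.57×10^14 m² → Δh = 0.0383 m.

≈ 0.038 m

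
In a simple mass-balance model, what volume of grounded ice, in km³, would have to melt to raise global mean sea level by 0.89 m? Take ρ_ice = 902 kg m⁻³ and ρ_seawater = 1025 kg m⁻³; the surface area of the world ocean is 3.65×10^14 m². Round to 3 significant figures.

Required water volume = Δh × A = 0.89 m × 3.65×10^14 m² = 3.248×10^14 m³ = 3.248×10^5 km³.
Ice volume = water volume × ρ_w/ρ_ice = 3.248×10^5 × 1025/902 = 3.69×10^5 km³.

≈ 3.69×10^5 km³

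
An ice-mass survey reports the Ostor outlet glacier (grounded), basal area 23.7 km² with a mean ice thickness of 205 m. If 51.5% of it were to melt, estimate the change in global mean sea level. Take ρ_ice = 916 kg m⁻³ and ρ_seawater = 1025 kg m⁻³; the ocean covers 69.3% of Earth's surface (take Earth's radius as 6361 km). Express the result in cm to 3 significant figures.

Ostor: ice volume = 23.7 km² × 205 m = 4.859 km³; 0.515 × 4.859 × (916/1025) = 2.236 km³ of water.
Spread over 3.52×10^14 m² of ocean, Δh = 2.236×10^9 / 3.52×10^14 = 6.35×10^-6 m = 6.35×10^-4 cm.

≈ 6.35×10^-4 cm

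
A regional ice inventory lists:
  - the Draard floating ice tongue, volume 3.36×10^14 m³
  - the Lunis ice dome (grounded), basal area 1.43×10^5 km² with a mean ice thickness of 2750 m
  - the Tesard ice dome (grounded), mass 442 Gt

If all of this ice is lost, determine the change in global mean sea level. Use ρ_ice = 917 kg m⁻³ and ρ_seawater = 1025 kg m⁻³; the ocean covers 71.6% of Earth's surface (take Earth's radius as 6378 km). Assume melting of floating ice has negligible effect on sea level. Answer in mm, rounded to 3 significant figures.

The Draard floating ice tongue is floating and already displaces its own weight of water, so its melt adds essentially nothing to sea level.
Lunis: ice volume = 1.43×10^5 km² × 2750 m = 3.932×10^5 km³; 3.932×10^5 × (917/1025) = 3.518×10^5 km³ of water.
Tesard: 442 Gt = 4.420×10^14 kg; dividing by ρ_w = 1025 kg m⁻³ gives 4.312×10^11 m³ of water.
Total added water ≈ 3.522×10^14 m³ over 3.66×10^14 m² → Δh = 0.962 m = 962 mm.

≈ 962 mm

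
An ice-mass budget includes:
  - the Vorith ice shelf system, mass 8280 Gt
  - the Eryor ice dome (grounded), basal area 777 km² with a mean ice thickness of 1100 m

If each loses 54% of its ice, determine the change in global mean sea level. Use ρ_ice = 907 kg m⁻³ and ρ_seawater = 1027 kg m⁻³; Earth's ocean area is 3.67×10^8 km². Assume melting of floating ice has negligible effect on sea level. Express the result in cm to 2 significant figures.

≈ 0.11 cm

The Vorith ice shelf system is floating and already displaces its own weight of water, so its melt adds essentially nothing to sea level.
Eryor: ice volume = 777 km² × 1100 m = 854.7 km³; 0.54 × 854.7 × (907/1027) = 407.6 km³ of water.
Total added water ≈ 4.076×10^11 m³ over 3.67×10^14 m² → Δh = 1.11×10^-3 m = 0.11 cm.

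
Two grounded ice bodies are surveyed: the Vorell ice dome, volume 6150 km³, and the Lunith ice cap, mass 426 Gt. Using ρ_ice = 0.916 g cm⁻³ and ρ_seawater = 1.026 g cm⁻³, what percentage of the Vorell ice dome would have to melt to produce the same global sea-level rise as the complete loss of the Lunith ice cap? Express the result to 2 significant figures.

Equal sea-level rise means equal mass of meltwater, i.e. equal mass of ice lost.
Ice mass of Lunith: 4.260×10^14 kg; ice mass of Vorell: 5.633×10^15 kg.
Fraction required = 4.260×10^14 / 5.633×10^15 = 0.0756 → 7.6 %.

≈ 7.6 %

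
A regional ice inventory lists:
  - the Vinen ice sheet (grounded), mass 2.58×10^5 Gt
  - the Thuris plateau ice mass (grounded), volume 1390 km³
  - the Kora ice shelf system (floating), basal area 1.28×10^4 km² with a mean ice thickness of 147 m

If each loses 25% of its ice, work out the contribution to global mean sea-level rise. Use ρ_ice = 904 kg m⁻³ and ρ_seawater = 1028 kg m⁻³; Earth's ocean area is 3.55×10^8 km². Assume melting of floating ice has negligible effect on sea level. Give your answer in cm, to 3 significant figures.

≈ 17.8 cm

Vinen: 0.25 × 2.58×10^5 Gt = 6.450×10^16 kg; dividing by ρ_w = 1028 kg m⁻³ gives 6.274×10^13 m³ of water.
Thuris: 0.25 × 1390 km³ × (904/1028) = 305.6 km³ of water.
The Kora ice shelf system is floating and already displaces its own weight of water, so its melt adds essentially nothing to sea level.
Total added water ≈ 6.305×10^13 m³ over 3.55×10^14 m² → Δh = 0.178 m = 17.8 cm.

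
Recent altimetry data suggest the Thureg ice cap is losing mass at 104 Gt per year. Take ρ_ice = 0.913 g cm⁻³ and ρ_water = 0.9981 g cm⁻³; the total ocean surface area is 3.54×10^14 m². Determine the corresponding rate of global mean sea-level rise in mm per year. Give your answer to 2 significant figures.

≈ 0.29 mm/yr

ρ_w = 0.9981 g cm⁻³ = 998.1 kg m⁻³. Annual water volume added = 104 Gt / ρ_w = 1.040×10^14 kg / 998.1 kg m⁻³ = 1.042×10^11 m³.
Δh per year = 1.042×10^11 / 3.54×10^14 = 2.94×10^-4 m = 0.29 mm.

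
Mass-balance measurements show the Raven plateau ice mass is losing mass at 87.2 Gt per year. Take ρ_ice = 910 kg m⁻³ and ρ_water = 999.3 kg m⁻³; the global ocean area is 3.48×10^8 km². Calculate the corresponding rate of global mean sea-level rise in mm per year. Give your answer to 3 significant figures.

≈ 0.251 mm/yr

ρ_w = 999.3 kg m⁻³. Annual water volume added = 87.2 Gt / ρ_w = 8.720×10^13 kg / 999.3 kg m⁻³ = 8.726×10^10 m³.
Δh per year = 8.726×10^10 / 3.48×10^14 = 2.51×10^-4 m = 0.251 mm.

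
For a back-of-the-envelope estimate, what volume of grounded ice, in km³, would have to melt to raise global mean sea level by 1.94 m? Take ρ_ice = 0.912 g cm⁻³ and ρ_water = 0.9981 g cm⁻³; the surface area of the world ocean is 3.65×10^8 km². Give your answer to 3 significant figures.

Required water volume = Δh × A = 1.94 m × 3.65×10^14 m² = 7.081×10^14 m³ = 7.081×10^5 km³.
Ice volume = water volume × ρ_w/ρ_ice = 7.081×10^5 × 998.1/912 = 7.75×10^5 km³.

≈ 7.75×10^5 km³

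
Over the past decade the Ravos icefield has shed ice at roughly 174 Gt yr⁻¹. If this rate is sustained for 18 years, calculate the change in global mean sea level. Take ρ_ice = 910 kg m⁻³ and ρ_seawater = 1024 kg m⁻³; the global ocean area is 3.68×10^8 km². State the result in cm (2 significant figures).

Total mass lost = 174 Gt/yr × 18 yr = 3132 Gt = 3.132×10^15 kg.
ρ_w = 1024 kg m⁻³, so water volume = 3.132×10^15 / 1024 = 3.059×10^12 m³.
Δh = 3.059×10^12 / 3.68×10^14 = 8.31×10^-3 m = 0.83 cm.

≈ 0.83 cm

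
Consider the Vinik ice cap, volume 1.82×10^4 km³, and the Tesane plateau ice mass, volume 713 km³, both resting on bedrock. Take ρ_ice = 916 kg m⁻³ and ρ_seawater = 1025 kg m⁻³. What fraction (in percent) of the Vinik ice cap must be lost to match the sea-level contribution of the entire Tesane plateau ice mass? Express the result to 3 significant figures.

≈ 3.92 %

Equal sea-level rise means equal mass of meltwater, i.e. equal mass of ice lost.
Ice mass of Tesane: 6.531×10^14 kg; ice mass of Vinik: 1.667×10^16 kg.
Fraction required = 6.531×10^14 / 1.667×10^16 = 0.0392 → 3.92 %.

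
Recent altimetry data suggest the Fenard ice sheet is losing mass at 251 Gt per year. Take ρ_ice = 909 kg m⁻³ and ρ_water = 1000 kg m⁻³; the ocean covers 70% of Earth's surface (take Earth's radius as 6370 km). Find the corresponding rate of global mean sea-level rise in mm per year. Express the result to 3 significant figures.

ρ_w = 1000 kg m⁻³. Annual water volume added = 251 Gt / ρ_w = 2.510×10^14 kg / 1000 kg m⁻³ = 2.510×10^11 m³.
Δh per year = 2.510×10^11 / 3.57×10^14 = 7.03×10^-4 m = 0.703 mm.

≈ 0.703 mm/yr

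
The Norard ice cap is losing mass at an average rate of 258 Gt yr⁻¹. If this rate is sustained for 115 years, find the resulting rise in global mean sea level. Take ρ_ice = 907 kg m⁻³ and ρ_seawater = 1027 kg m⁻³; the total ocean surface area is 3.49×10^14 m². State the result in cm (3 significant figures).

Total mass lost = 258 Gt/yr × 115 yr = 2.967×10^4 Gt = 2.967×10^16 kg.
ρ_w = 1027 kg m⁻³, so water volume = 2.967×10^16 / 1027 = 2.889×10^13 m³.
Δh = 2.889×10^13 / 3.49×10^14 = 0.0828 m = 8.28 cm.

≈ 8.28 cm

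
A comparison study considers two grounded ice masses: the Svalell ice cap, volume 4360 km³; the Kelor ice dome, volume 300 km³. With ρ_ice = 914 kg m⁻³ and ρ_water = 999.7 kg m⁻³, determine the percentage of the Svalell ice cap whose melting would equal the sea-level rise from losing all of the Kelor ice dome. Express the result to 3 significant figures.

Equal sea-level rise means equal mass of meltwater, i.e. equal mass of ice lost.
Ice mass of Kelor: 2.742×10^14 kg; ice mass of Svalell: 3.985×10^15 kg.
Fraction required = 2.742×10^14 / 3.985×10^15 = 0.0688 → 6.88 %.

≈ 6.88 %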